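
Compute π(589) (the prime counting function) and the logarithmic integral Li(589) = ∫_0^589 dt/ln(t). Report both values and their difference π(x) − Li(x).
π(589) = 107;  Li(589) ≈ 115.92;  π(x) − Li(x) ≈ -8.92.

Direct count of primes ≤ 589 gives π(589) = 107. Numerical evaluation of the logarithmic integral gives Li(589) ≈ 115.92. The difference π(x) − Li(x) ≈ -8.92 is typically negative for small/moderate x (Li(x) overestimates), though Littlewood's theorem shows this sign changes infinitely often.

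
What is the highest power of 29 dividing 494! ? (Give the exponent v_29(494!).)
v_29(494!) = 17

Legendre's formula: v_p(n!) = Σ_{k ≥ 1} ⌊n / p^k⌋. For p = 29, n = 494, the terms are:
  ⌊494/29^1⌋ = ⌊494/29⌋ = 17
(the next term ⌊494/29^2⌋ = 0, terminating the sum). Summing: v_29(494!) = 17 = 17.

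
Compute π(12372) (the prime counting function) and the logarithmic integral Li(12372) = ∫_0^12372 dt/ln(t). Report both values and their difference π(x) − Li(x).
π(12372) = 1475;  Li(12372) ≈ 1500.64;  π(x) − Li(x) ≈ -25.64.

Direct count of primes ≤ 12372 gives π(12372) = 1475. Numerical evaluation of the logarithmic integral gives Li(12372) ≈ 1500.64. The difference π(x) − Li(x) ≈ -25.64 is typically negative for small/moderate x (Li(x) overestimates), though Littlewood's theorem shows this sign changes infinitely often.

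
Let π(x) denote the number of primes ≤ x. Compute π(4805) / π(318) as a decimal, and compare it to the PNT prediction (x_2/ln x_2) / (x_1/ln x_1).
π(4805)/π(318) = 647/66 ≈ 9.8030;  PNT prediction ≈ 10.2702.

π(318) = 66 and π(4805) = 647, so π(4805)/π(318) ≈ 9.8030. The PNT-predicted ratio is (4805/ln(4805)) / (318/ln(318)) ≈ 10.2702. The two agree to within a few percent, as expected.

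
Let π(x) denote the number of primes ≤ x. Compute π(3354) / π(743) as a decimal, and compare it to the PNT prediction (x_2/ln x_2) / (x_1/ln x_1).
π(3354)/π(743) = 472/132 ≈ 3.5758;  PNT prediction ≈ 3.6760.

π(743) = 132 and π(3354) = 472, so π(3354)/π(743) ≈ 3.5758. The PNT-predicted ratio is (3354/ln(3354)) / (743/ln(743)) ≈ 3.6760. The two agree to within a few percent, as expected.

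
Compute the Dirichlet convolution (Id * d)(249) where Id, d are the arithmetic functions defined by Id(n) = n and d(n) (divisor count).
(Id * d)(249) = 425

Divisors of 249: [1, 3, 83, 249]. For each d | 249:
  d = 1: Id(1) · d(249/1) = 1 · 4 = 4
  d = 3: Id(3) · d(249/3) = 3 · 2 = 6
  d = 83: Id(83) · d(249/83) = 83 · 2 = 166
  d = 249: Id(249) · d(249/249) = 249 · 1 = 249
Summing: (Id * d)(249) = 4 + 6 + 166 + 249 = 425.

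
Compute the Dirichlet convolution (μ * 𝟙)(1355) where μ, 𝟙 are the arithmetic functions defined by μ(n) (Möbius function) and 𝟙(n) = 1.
(μ * 𝟙)(1355) = 0

Divisors of 1355: [1, 5, 271, 1355]. For each d | 1355:
  d = 1: μ(1) · 𝟙(1355/1) = 1 · 1 = 1
  d = 5: μ(5) · 𝟙(1355/5) = -1 · 1 = -1
  d = 271: μ(271) · 𝟙(1355/271) = -1 · 1 = -1
  d = 1355: μ(1355) · 𝟙(1355/1355) = 1 · 1 = 1
Summing: (μ * 𝟙)(1355) = 1 + -1 + -1 + 1 = 0.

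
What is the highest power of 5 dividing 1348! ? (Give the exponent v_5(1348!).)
v_5(1348!) = 334

Legendre's formula: v_p(n!) = Σ_{k ≥ 1} ⌊n / p^k⌋. For p = 5, n = 1348, the terms are:
  ⌊1348/5^1⌋ = ⌊1348/5⌋ = 269
  ⌊1348/5^2⌋ = ⌊1348/25⌋ = 53
  ⌊1348/5^3⌋ = ⌊1348/125⌋ = 10
  ⌊1348/5^4⌋ = ⌊1348/625⌋ = 2
(the next term ⌊1348/5^5⌋ = 0, terminating the sum). Summing: v_5(1348!) = 269 + 53 + 10 + 2 = 334.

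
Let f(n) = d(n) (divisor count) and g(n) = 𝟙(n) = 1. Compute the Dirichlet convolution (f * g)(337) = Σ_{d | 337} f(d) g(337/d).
(d * 𝟙)(337) = 3

Divisors of 337: [1, 337]. For each d | 337:
  d = 1: d(1) · 𝟙(337/1) = 1 · 1 = 1
  d = 337: d(337) · 𝟙(337/337) = 2 · 1 = 2
Summing: (d * 𝟙)(337) = 1 + 2 = 3.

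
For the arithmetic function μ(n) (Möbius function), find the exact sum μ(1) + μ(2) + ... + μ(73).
Σ_{n ≤ 73} μ(n) = -4

Compute μ(n) for each 1 ≤ n ≤ 73: μ(1) = 1, μ(2) = -1, μ(3) = -1, μ(4) = 0, μ(5) = -1, μ(6) = 1, μ(7) = -1, μ(8) = 0, μ(9) = 0, μ(10) = 1, μ(11) = -1, μ(12) = 0, μ(13) = -1, μ(14) = 1, μ(15) = 1, μ(16) = 0, μ(17) = -1, μ(18) = 0, μ(19) = -1, μ(20) = 0, μ(21) = 1, μ(22) = 1, μ(23) = -1, μ(24) = 0, μ(25) = 0, μ(26) = 1, μ(27) = 0, μ(28) = 0, μ(29) = -1, μ(30) = -1, μ(31) = -1, μ(32) = 0, μ(33) = 1, μ(34) = 1, μ(35) = 1, μ(36) = 0, μ(37) = -1, μ(38) = 1, μ(39) = 1, μ(40) = 0, μ(41) = -1, μ(42) = -1, μ(43) = -1, μ(44) = 0, μ(45) = 0, μ(46) = 1, μ(47) = -1, μ(48) = 0, μ(49) = 0, μ(50) = 0, μ(51) = 1, μ(52) = 0, μ(53) = -1, μ(54) = 0, μ(55) = 1, μ(56) = 0, μ(57) = 1, μ(58) = 1, μ(59) = -1, μ(60) = 0, μ(61) = -1, μ(62) = 1, μ(63) = 0, μ(64) = 0, μ(65) = 1, μ(66) = -1, μ(67) = -1, μ(68) = 0, μ(69) = 1, μ(70) = -1, μ(71) = -1, μ(72) = 0, μ(73) = -1. Summing all 73 values: -4. (Mertens function M(x) = Σ_{n ≤ x} μ(n); on average M(x) should be small (PNT ⟺ M(x) = o(x)).)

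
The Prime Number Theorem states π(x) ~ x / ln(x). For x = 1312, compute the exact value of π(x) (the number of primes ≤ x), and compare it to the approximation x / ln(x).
π(1312) = 214;  x/ln(x) ≈ 182.75;  relative error ≈ 14.60%.

Directly count primes up to 1312: π(1312) = 214. The PNT approximation gives 1312/ln(1312) ≈ 1312/7.17931 ≈ 182.75. Relative error (π(x) − x/ln(x)) / π(x) ≈ 14.60%; the approximation is known to undercount slightly (Li(x) is a better estimate).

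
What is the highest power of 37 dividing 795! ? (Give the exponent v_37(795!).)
v_37(795!) = 21

Legendre's formula: v_p(n!) = Σ_{k ≥ 1} ⌊n / p^k⌋. For p = 37, n = 795, the terms are:
  ⌊795/37^1⌋ = ⌊795/37⌋ = 21
(the next term ⌊795/37^2⌋ = 0, terminating the sum). Summing: v_37(795!) = 21 = 21.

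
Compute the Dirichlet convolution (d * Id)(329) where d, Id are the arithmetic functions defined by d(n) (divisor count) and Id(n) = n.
(d * Id)(329) = 441

Divisors of 329: [1, 7, 47, 329]. For each d | 329:
  d = 1: d(1) · Id(329/1) = 1 · 329 = 329
  d = 7: d(7) · Id(329/7) = 2 · 47 = 94
  d = 47: d(47) · Id(329/47) = 2 · 7 = 14
  d = 329: d(329) · Id(329/329) = 4 · 1 = 4
Summing: (d * Id)(329) = 329 + 94 + 14 + 4 = 441.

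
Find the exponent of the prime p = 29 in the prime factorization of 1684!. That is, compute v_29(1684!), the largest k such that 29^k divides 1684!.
v_29(1684!) = 60

Legendre's formula: v_p(n!) = Σ_{k ≥ 1} ⌊n / p^k⌋. For p = 29, n = 1684, the terms are:
  ⌊1684/29^1⌋ = ⌊1684/29⌋ = 58
  ⌊1684/29^2⌋ = ⌊1684/841⌋ = 2
(the next term ⌊1684/29^3⌋ = 0, terminating the sum). Summing: v_29(1684!) = 58 + 2 = 60.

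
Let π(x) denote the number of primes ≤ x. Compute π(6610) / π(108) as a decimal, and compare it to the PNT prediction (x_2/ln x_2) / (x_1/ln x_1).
π(6610)/π(108) = 854/28 ≈ 30.5000;  PNT prediction ≈ 32.5776.

π(108) = 28 and π(6610) = 854, so π(6610)/π(108) ≈ 30.5000. The PNT-predicted ratio is (6610/ln(6610)) / (108/ln(108)) ≈ 32.5776. The two agree to within a few percent, as expected.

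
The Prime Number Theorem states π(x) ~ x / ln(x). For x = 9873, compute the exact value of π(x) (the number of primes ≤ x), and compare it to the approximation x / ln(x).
π(9873) = 1218;  x/ln(x) ≈ 1073.44;  relative error ≈ 11.87%.

Directly count primes up to 9873: π(9873) = 1218. The PNT approximation gives 9873/ln(9873) ≈ 9873/9.19756 ≈ 1073.44. Relative error (π(x) − x/ln(x)) / π(x) ≈ 11.87%; the approximation is known to undercount slightly (Li(x) is a better estimate).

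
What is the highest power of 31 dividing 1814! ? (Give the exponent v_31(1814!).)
v_31(1814!) = 59

Legendre's formula: v_p(n!) = Σ_{k ≥ 1} ⌊n / p^k⌋. For p = 31, n = 1814, the terms are:
  ⌊1814/31^1⌋ = ⌊1814/31⌋ = 58
  ⌊1814/31^2⌋ = ⌊1814/961⌋ = 1
(the next term ⌊1814/31^3⌋ = 0, terminating the sum). Summing: v_31(1814!) = 58 + 1 = 59.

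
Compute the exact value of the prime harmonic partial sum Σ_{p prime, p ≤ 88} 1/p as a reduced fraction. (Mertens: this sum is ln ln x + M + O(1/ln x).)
Σ 1/p = 475714535349241099037539188841003/267064515689275851355624017992790

π(88) = 23, so the primes ≤ 88 are [2, 3, 5, 7, 11, 13, 17, 19, 23, 29, 31, 37, 41, 43, 47, 53, 59, 61, 67, 71, 73, 79, 83]. Summing 1/p over these primes: 475714535349241099037539188841003/267064515689275851355624017992790 ≈ 1.7813. Mertens estimate ln ln(88) + 0.2615 ≈ 1.7605.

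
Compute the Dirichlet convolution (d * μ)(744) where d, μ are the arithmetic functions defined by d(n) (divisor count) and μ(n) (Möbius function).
(d * μ)(744) = 1

Divisors of 744: [1, 2, 3, 4, 6, 8, 12, 24, 31, 62, 93, 124, 186, 248, 372, 744]. For each d | 744:
  d = 1: d(1) · μ(744/1) = 1 · 0 = 0
  d = 2: d(2) · μ(744/2) = 2 · 0 = 0
  d = 3: d(3) · μ(744/3) = 2 · 0 = 0
  d = 4: d(4) · μ(744/4) = 3 · -1 = -3
  d = 6: d(6) · μ(744/6) = 4 · 0 = 0
  d = 8: d(8) · μ(744/8) = 4 · 1 = 4
  d = 12: d(12) · μ(744/12) = 6 · 1 = 6
  d = 24: d(24) · μ(744/24) = 8 · -1 = -8
  d = 31: d(31) · μ(744/31) = 2 · 0 = 0
  d = 62: d(62) · μ(744/62) = 4 · 0 = 0
  d = 93: d(93) · μ(744/93) = 4 · 0 = 0
  d = 124: d(124) · μ(744/124) = 6 · 1 = 6
  d = 186: d(186) · μ(744/186) = 8 · 0 = 0
  d = 248: d(248) · μ(744/248) = 8 · -1 = -8
  d = 372: d(372) · μ(744/372) = 12 · -1 = -12
  d = 744: d(744) · μ(744/744) = 16 · 1 = 16
Summing: (d * μ)(744) = 0 + 0 + 0 + -3 + 0 + 4 + 6 + -8 + 0 + 0 + 0 + 6 + 0 + -8 + -12 + 16 = 1.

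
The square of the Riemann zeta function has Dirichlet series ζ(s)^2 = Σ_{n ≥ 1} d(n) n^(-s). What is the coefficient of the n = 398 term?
d(398) = 4

ζ(s)^2 = (Σ 1/m^s)(Σ 1/k^s). The coefficient of 1/n^s in the product is the number of ordered pairs (m, k) with mk = n, which equals d(n). For n = 398, divisors are [1, 2, 199, 398], so d(398) = 4.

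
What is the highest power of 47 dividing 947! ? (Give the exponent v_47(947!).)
v_47(947!) = 20

Legendre's formula: v_p(n!) = Σ_{k ≥ 1} ⌊n / p^k⌋. For p = 47, n = 947, the terms are:
  ⌊947/47^1⌋ = ⌊947/47⌋ = 20
(the next term ⌊947/47^2⌋ = 0, terminating the sum). Summing: v_47(947!) = 20 = 20.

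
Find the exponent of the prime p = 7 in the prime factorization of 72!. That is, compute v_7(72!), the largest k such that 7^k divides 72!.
v_7(72!) = 11

Legendre's formula: v_p(n!) = Σ_{k ≥ 1} ⌊n / p^k⌋. For p = 7, n = 72, the terms are:
  ⌊72/7^1⌋ = ⌊72/7⌋ = 10
  ⌊72/7^2⌋ = ⌊72/49⌋ = 1
(the next term ⌊72/7^3⌋ = 0, terminating the sum). Summing: v_7(72!) = 10 + 1 = 11.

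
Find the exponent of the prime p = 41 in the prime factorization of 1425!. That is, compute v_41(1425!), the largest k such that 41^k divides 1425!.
v_41(1425!) = 34

Legendre's formula: v_p(n!) = Σ_{k ≥ 1} ⌊n / p^k⌋. For p = 41, n = 1425, the terms are:
  ⌊1425/41^1⌋ = ⌊1425/41⌋ = 34
(the next term ⌊1425/41^2⌋ = 0, terminating the sum). Summing: v_41(1425!) = 34 = 34.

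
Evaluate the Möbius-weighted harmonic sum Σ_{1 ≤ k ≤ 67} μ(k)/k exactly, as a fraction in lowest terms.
Σ μ(k)/k = 1690811146852662245882/1309720258513377842646515

Values of μ(k) for 1 ≤ k ≤ 67: μ(1) = 1, μ(2) = -1, μ(3) = -1, μ(5) = -1, μ(6) = 1, μ(7) = -1, μ(10) = 1, μ(11) = -1, μ(13) = -1, μ(14) = 1, μ(15) = 1, μ(17) = -1, μ(19) = -1, μ(21) = 1, μ(22) = 1, μ(23) = -1, μ(26) = 1, μ(29) = -1, μ(30) = -1, μ(31) = -1, μ(33) = 1, μ(34) = 1, μ(35) = 1, μ(37) = -1, μ(38) = 1, μ(39) = 1, μ(41) = -1, μ(42) = -1, μ(43) = -1, μ(46) = 1, μ(47) = -1, μ(51) = 1, μ(53) = -1, μ(55) = 1, μ(57) = 1, μ(58) = 1, μ(59) = -1, μ(61) = -1, μ(62) = 1, μ(65) = 1, μ(66) = -1, μ(67) = -1, with μ = 0 on non-squarefree integers. Summing μ(k)/k for k where μ(k) ≠ 0 gives 1690811146852662245882/1309720258513377842646515 ≈ 0.0013. (PNT ⟺ this sum → 0 as n → ∞.)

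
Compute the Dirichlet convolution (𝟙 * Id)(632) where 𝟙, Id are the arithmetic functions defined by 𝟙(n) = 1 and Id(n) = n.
(𝟙 * Id)(632) = 1200

Divisors of 632: [1, 2, 4, 8, 79, 158, 316, 632]. For each d | 632:
  d = 1: 𝟙(1) · Id(632/1) = 1 · 632 = 632
  d = 2: 𝟙(2) · Id(632/2) = 1 · 316 = 316
  d = 4: 𝟙(4) · Id(632/4) = 1 · 158 = 158
  d = 8: 𝟙(8) · Id(632/8) = 1 · 79 = 79
  d = 79: 𝟙(79) · Id(632/79) = 1 · 8 = 8
  d = 158: 𝟙(158) · Id(632/158) = 1 · 4 = 4
  d = 316: 𝟙(316) · Id(632/316) = 1 · 2 = 2
  d = 632: 𝟙(632) · Id(632/632) = 1 · 1 = 1
Summing: (𝟙 * Id)(632) = 632 + 316 + 158 + 79 + 8 + 4 + 2 + 1 = 1200.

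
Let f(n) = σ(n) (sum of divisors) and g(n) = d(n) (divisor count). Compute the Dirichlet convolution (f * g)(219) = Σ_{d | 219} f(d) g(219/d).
(σ * d)(219) = 456

Divisors of 219: [1, 3, 73, 219]. For each d | 219:
  d = 1: σ(1) · d(219/1) = 1 · 4 = 4
  d = 3: σ(3) · d(219/3) = 4 · 2 = 8
  d = 73: σ(73) · d(219/73) = 74 · 2 = 148
  d = 219: σ(219) · d(219/219) = 296 · 1 = 296
Summing: (σ * d)(219) = 4 + 8 + 148 + 296 = 456.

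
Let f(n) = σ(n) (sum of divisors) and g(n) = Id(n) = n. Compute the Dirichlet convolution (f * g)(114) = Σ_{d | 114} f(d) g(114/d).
(σ * Id)(114) = 1365

Divisors of 114: [1, 2, 3, 6, 19, 38, 57, 114]. For each d | 114:
  d = 1: σ(1) · Id(114/1) = 1 · 114 = 114
  d = 2: σ(2) · Id(114/2) = 3 · 57 = 171
  d = 3: σ(3) · Id(114/3) = 4 · 38 = 152
  d = 6: σ(6) · Id(114/6) = 12 · 19 = 228
  d = 19: σ(19) · Id(114/19) = 20 · 6 = 120
  d = 38: σ(38) · Id(114/38) = 60 · 3 = 180
  d = 57: σ(57) · Id(114/57) = 80 · 2 = 160
  d = 114: σ(114) · Id(114/114) = 240 · 1 = 240
Summing: (σ * Id)(114) = 114 + 171 + 152 + 228 + 120 + 180 + 160 + 240 = 1365.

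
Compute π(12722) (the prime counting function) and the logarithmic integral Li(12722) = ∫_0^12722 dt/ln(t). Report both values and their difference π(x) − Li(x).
π(12722) = 1519;  Li(12722) ≈ 1537.73;  π(x) − Li(x) ≈ -18.73.

Direct count of primes ≤ 12722 gives π(12722) = 1519. Numerical evaluation of the logarithmic integral gives Li(12722) ≈ 1537.73. The difference π(x) − Li(x) ≈ -18.73 is typically negative for small/moderate x (Li(x) overestimates), though Littlewood's theorem shows this sign changes infinitely often.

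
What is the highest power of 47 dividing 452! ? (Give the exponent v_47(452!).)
v_47(452!) = 9

Legendre's formula: v_p(n!) = Σ_{k ≥ 1} ⌊n / p^k⌋. For p = 47, n = 452, the terms are:
  ⌊452/47^1⌋ = ⌊452/47⌋ = 9
(the next term ⌊452/47^2⌋ = 0, terminating the sum). Summing: v_47(452!) = 9 = 9.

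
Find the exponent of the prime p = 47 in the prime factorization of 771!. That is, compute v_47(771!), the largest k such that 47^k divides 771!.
v_47(771!) = 16

Legendre's formula: v_p(n!) = Σ_{k ≥ 1} ⌊n / p^k⌋. For p = 47, n = 771, the terms are:
  ⌊771/47^1⌋ = ⌊771/47⌋ = 16
(the next term ⌊771/47^2⌋ = 0, terminating the sum). Summing: v_47(771!) = 16 = 16.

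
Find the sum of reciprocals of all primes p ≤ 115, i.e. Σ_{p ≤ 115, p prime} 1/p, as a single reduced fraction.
Σ 1/p = 58472171373748331322981543916880425472323867753/31610054640417607788145206291543662493274686990

π(115) = 30, so the primes ≤ 115 are [2, 3, 5, 7, 11, 13, 17, 19, 23, 29, 31, 37, 41, 43, 47, 53, 59, 61, 67, 71, 73, 79, 83, 89, 97, 101, 103, 107, 109, 113]. Summing 1/p over these primes: 58472171373748331322981543916880425472323867753/31610054640417607788145206291543662493274686990 ≈ 1.8498. Mertens estimate ln ln(115) + 0.2615 ≈ 1.8186.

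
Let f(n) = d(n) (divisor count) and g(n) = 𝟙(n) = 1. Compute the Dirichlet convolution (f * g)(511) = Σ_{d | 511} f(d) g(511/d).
(d * 𝟙)(511) = 9

Divisors of 511: [1, 7, 73, 511]. For each d | 511:
  d = 1: d(1) · 𝟙(511/1) = 1 · 1 = 1
  d = 7: d(7) · 𝟙(511/7) = 2 · 1 = 2
  d = 73: d(73) · 𝟙(511/73) = 2 · 1 = 2
  d = 511: d(511) · 𝟙(511/511) = 4 · 1 = 4
Summing: (d * 𝟙)(511) = 1 + 2 + 2 + 4 = 9.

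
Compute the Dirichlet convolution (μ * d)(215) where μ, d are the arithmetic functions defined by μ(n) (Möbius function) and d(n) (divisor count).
(μ * d)(215) = 1

Divisors of 215: [1, 5, 43, 215]. For each d | 215:
  d = 1: μ(1) · d(215/1) = 1 · 4 = 4
  d = 5: μ(5) · d(215/5) = -1 · 2 = -2
  d = 43: μ(43) · d(215/43) = -1 · 2 = -2
  d = 215: μ(215) · d(215/215) = 1 · 1 = 1
Summing: (μ * d)(215) = 4 + -2 + -2 + 1 = 1.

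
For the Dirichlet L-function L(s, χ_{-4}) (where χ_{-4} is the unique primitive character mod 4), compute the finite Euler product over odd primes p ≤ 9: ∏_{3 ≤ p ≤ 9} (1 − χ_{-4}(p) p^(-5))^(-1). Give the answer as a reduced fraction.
∏ = 12762815625/12811998848

The odd primes p ≤ 9 are [3, 5, 7]. For each, χ(p) = 1 if p ≡ 1 mod 4, χ(p) = −1 if p ≡ 3 mod 4. Taking (1 − χ(p)/p^5)^(-1) = p^5/(p^5 − χ(p)): (1 − (-1)/3^5)^(-1) · (1 − (1)/5^5)^(-1) · (1 − (-1)/7^5)^(-1) = 12762815625/12811998848.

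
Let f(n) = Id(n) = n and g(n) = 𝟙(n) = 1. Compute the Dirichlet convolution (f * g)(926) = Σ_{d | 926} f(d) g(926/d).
(Id * 𝟙)(926) = 1392

Divisors of 926: [1, 2, 463, 926]. For each d | 926:
  d = 1: Id(1) · 𝟙(926/1) = 1 · 1 = 1
  d = 2: Id(2) · 𝟙(926/2) = 2 · 1 = 2
  d = 463: Id(463) · 𝟙(926/463) = 463 · 1 = 463
  d = 926: Id(926) · 𝟙(926/926) = 926 · 1 = 926
Summing: (Id * 𝟙)(926) = 1 + 2 + 463 + 926 = 1392.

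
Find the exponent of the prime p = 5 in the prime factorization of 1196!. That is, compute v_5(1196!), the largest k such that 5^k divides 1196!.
v_5(1196!) = 296

Legendre's formula: v_p(n!) = Σ_{k ≥ 1} ⌊n / p^k⌋. For p = 5, n = 1196, the terms are:
  ⌊1196/5^1⌋ = ⌊1196/5⌋ = 239
  ⌊1196/5^2⌋ = ⌊1196/25⌋ = 47
  ⌊1196/5^3⌋ = ⌊1196/125⌋ = 9
  ⌊1196/5^4⌋ = ⌊1196/625⌋ = 1
(the next term ⌊1196/5^5⌋ = 0, terminating the sum). Summing: v_5(1196!) = 239 + 47 + 9 + 1 = 296.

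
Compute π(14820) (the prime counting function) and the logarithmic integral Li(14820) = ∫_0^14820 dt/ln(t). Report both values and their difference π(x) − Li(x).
π(14820) = 1735;  Li(14820) ≈ 1757.89;  π(x) − Li(x) ≈ -22.89.

Direct count of primes ≤ 14820 gives π(14820) = 1735. Numerical evaluation of the logarithmic integral gives Li(14820) ≈ 1757.89. The difference π(x) − Li(x) ≈ -22.89 is typically negative for small/moderate x (Li(x) overestimates), though Littlewood's theorem shows this sign changes infinitely often.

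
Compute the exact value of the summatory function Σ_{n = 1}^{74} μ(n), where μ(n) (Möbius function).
Σ_{n ≤ 74} μ(n) = -3

Compute μ(n) for each 1 ≤ n ≤ 74: μ(1) = 1, μ(2) = -1, μ(3) = -1, μ(4) = 0, μ(5) = -1, μ(6) = 1, μ(7) = -1, μ(8) = 0, μ(9) = 0, μ(10) = 1, μ(11) = -1, μ(12) = 0, μ(13) = -1, μ(14) = 1, μ(15) = 1, μ(16) = 0, μ(17) = -1, μ(18) = 0, μ(19) = -1, μ(20) = 0, μ(21) = 1, μ(22) = 1, μ(23) = -1, μ(24) = 0, μ(25) = 0, μ(26) = 1, μ(27) = 0, μ(28) = 0, μ(29) = -1, μ(30) = -1, μ(31) = -1, μ(32) = 0, μ(33) = 1, μ(34) = 1, μ(35) = 1, μ(36) = 0, μ(37) = -1, μ(38) = 1, μ(39) = 1, μ(40) = 0, μ(41) = -1, μ(42) = -1, μ(43) = -1, μ(44) = 0, μ(45) = 0, μ(46) = 1, μ(47) = -1, μ(48) = 0, μ(49) = 0, μ(50) = 0, μ(51) = 1, μ(52) = 0, μ(53) = -1, μ(54) = 0, μ(55) = 1, μ(56) = 0, μ(57) = 1, μ(58) = 1, μ(59) = -1, μ(60) = 0, μ(61) = -1, μ(62) = 1, μ(63) = 0, μ(64) = 0, μ(65) = 1, μ(66) = -1, μ(67) = -1, μ(68) = 0, μ(69) = 1, μ(70) = -1, μ(71) = -1, μ(72) = 0, μ(73) = -1, μ(74) = 1. Summing all 74 values: -3. (Mertens function M(x) = Σ_{n ≤ x} μ(n); on average M(x) should be small (PNT ⟺ M(x) = o(x)).)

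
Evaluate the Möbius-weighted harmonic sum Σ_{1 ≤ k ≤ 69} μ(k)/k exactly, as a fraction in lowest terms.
Σ μ(k)/k = 62016792506357023374451/3929160775540133527939545

Values of μ(k) for 1 ≤ k ≤ 69: μ(1) = 1, μ(2) = -1, μ(3) = -1, μ(5) = -1, μ(6) = 1, μ(7) = -1, μ(10) = 1, μ(11) = -1, μ(13) = -1, μ(14) = 1, μ(15) = 1, μ(17) = -1, μ(19) = -1, μ(21) = 1, μ(22) = 1, μ(23) = -1, μ(26) = 1, μ(29) = -1, μ(30) = -1, μ(31) = -1, μ(33) = 1, μ(34) = 1, μ(35) = 1, μ(37) = -1, μ(38) = 1, μ(39) = 1, μ(41) = -1, μ(42) = -1, μ(43) = -1, μ(46) = 1, μ(47) = -1, μ(51) = 1, μ(53) = -1, μ(55) = 1, μ(57) = 1, μ(58) = 1, μ(59) = -1, μ(61) = -1, μ(62) = 1, μ(65) = 1, μ(66) = -1, μ(67) = -1, μ(69) = 1, with μ = 0 on non-squarefree integers. Summing μ(k)/k for k where μ(k) ≠ 0 gives 62016792506357023374451/3929160775540133527939545 ≈ 0.0158. (PNT ⟺ this sum → 0 as n → ∞.)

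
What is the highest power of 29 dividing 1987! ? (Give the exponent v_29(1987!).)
v_29(1987!) = 70

Legendre's formula: v_p(n!) = Σ_{k ≥ 1} ⌊n / p^k⌋. For p = 29, n = 1987, the terms are:
  ⌊1987/29^1⌋ = ⌊1987/29⌋ = 68
  ⌊1987/29^2⌋ = ⌊1987/841⌋ = 2
(the next term ⌊1987/29^3⌋ = 0, terminating the sum). Summing: v_29(1987!) = 68 + 2 = 70.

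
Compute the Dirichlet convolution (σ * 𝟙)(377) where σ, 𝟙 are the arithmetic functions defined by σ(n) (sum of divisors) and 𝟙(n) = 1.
(σ * 𝟙)(377) = 465

Divisors of 377: [1, 13, 29, 377]. For each d | 377:
  d = 1: σ(1) · 𝟙(377/1) = 1 · 1 = 1
  d = 13: σ(13) · 𝟙(377/13) = 14 · 1 = 14
  d = 29: σ(29) · 𝟙(377/29) = 30 · 1 = 30
  d = 377: σ(377) · 𝟙(377/377) = 420 · 1 = 420
Summing: (σ * 𝟙)(377) = 1 + 14 + 30 + 420 = 465.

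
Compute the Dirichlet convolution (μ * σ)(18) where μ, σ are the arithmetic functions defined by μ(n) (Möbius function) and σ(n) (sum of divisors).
(μ * σ)(18) = 18

Divisors of 18: [1, 2, 3, 6, 9, 18]. For each d | 18:
  d = 1: μ(1) · σ(18/1) = 1 · 39 = 39
  d = 2: μ(2) · σ(18/2) = -1 · 13 = -13
  d = 3: μ(3) · σ(18/3) = -1 · 12 = -12
  d = 6: μ(6) · σ(18/6) = 1 · 4 = 4
  d = 9: μ(9) · σ(18/9) = 0 · 3 = 0
  d = 18: μ(18) · σ(18/18) = 0 · 1 = 0
Summing: (μ * σ)(18) = 39 + -13 + -12 + 4 + 0 + 0 = 18.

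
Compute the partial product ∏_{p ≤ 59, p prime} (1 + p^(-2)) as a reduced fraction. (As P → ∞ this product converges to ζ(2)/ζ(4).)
∏ = 18792194413340635040000000000/12404819654958314061063105597

The primes p ≤ 59 are [2, 3, 5, 7, 11, 13, 17, 19, 23, 29, 31, 37, 41, 43, 47, 53, 59]. For each, (1 + 1/p^2) = (p^2 + 1)/p^2. Multiplying these fractions over p ∈ [2, 3, 5, 7, 11, 13, 17, 19, 23, 29, 31, 37, 41, 43, 47, 53, 59] gives 18792194413340635040000000000/12404819654958314061063105597. (In the limit P → ∞ this tends to ζ(2)/ζ(4).)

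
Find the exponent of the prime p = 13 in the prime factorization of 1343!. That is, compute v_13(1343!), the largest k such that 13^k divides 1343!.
v_13(1343!) = 110

Legendre's formula: v_p(n!) = Σ_{k ≥ 1} ⌊n / p^k⌋. For p = 13, n = 1343, the terms are:
  ⌊1343/13^1⌋ = ⌊1343/13⌋ = 103
  ⌊1343/13^2⌋ = ⌊1343/169⌋ = 7
(the next term ⌊1343/13^3⌋ = 0, terminating the sum). Summing: v_13(1343!) = 103 + 7 = 110.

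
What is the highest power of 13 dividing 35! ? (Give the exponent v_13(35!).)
v_13(35!) = 2

Legendre's formula: v_p(n!) = Σ_{k ≥ 1} ⌊n / p^k⌋. For p = 13, n = 35, the terms are:
  ⌊35/13^1⌋ = ⌊35/13⌋ = 2
(the next term ⌊35/13^2⌋ = 0, terminating the sum). Summing: v_13(35!) = 2 = 2.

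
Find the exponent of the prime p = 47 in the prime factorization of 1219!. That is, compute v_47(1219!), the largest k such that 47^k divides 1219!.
v_47(1219!) = 25

Legendre's formula: v_p(n!) = Σ_{k ≥ 1} ⌊n / p^k⌋. For p = 47, n = 1219, the terms are:
  ⌊1219/47^1⌋ = ⌊1219/47⌋ = 25
(the next term ⌊1219/47^2⌋ = 0, terminating the sum). Summing: v_47(1219!) = 25 = 25.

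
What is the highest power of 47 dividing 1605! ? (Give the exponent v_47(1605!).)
v_47(1605!) = 34

Legendre's formula: v_p(n!) = Σ_{k ≥ 1} ⌊n / p^k⌋. For p = 47, n = 1605, the terms are:
  ⌊1605/47^1⌋ = ⌊1605/47⌋ = 34
(the next term ⌊1605/47^2⌋ = 0, terminating the sum). Summing: v_47(1605!) = 34 = 34.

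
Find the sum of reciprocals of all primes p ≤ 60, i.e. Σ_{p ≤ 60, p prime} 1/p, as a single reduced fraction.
Σ 1/p = 3263815694539731437539/1922760350154212639070

π(60) = 17, so the primes ≤ 60 are [2, 3, 5, 7, 11, 13, 17, 19, 23, 29, 31, 37, 41, 43, 47, 53, 59]. Summing 1/p over these primes: 3263815694539731437539/1922760350154212639070 ≈ 1.6975. Mertens estimate ln ln(60) + 0.2615 ≈ 1.6711.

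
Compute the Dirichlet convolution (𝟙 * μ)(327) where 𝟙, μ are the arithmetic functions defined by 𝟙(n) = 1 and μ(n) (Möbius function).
(𝟙 * μ)(327) = 0

Divisors of 327: [1, 3, 109, 327]. For each d | 327:
  d = 1: 𝟙(1) · μ(327/1) = 1 · 1 = 1
  d = 3: 𝟙(3) · μ(327/3) = 1 · -1 = -1
  d = 109: 𝟙(109) · μ(327/109) = 1 · -1 = -1
  d = 327: 𝟙(327) · μ(327/327) = 1 · 1 = 1
Summing: (𝟙 * μ)(327) = 1 + -1 + -1 + 1 = 0.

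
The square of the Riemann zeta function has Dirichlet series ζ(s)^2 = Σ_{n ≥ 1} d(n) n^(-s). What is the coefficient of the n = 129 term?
d(129) = 4

ζ(s)^2 = (Σ 1/m^s)(Σ 1/k^s). The coefficient of 1/n^s in the product is the number of ordered pairs (m, k) with mk = n, which equals d(n). For n = 129, divisors are [1, 3, 43, 129], so d(129) = 4.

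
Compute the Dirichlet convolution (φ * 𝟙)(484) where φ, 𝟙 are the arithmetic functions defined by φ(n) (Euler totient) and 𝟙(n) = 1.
(φ * 𝟙)(484) = 484

Divisors of 484: [1, 2, 4, 11, 22, 44, 121, 242, 484]. For each d | 484:
  d = 1: φ(1) · 𝟙(484/1) = 1 · 1 = 1
  d = 2: φ(2) · 𝟙(484/2) = 1 · 1 = 1
  d = 4: φ(4) · 𝟙(484/4) = 2 · 1 = 2
  d = 11: φ(11) · 𝟙(484/11) = 10 · 1 = 10
  d = 22: φ(22) · 𝟙(484/22) = 10 · 1 = 10
  d = 44: φ(44) · 𝟙(484/44) = 20 · 1 = 20
  d = 121: φ(121) · 𝟙(484/121) = 110 · 1 = 110
  d = 242: φ(242) · 𝟙(484/242) = 110 · 1 = 110
  d = 484: φ(484) · 𝟙(484/484) = 220 · 1 = 220
Summing: (φ * 𝟙)(484) = 1 + 1 + 2 + 10 + 10 + 20 + 110 + 110 + 220 = 484.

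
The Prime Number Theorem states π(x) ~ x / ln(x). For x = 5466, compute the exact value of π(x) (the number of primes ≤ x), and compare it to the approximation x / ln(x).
π(5466) = 721;  x/ln(x) ≈ 635.12;  relative error ≈ 11.91%.

Directly count primes up to 5466: π(5466) = 721. The PNT approximation gives 5466/ln(5466) ≈ 5466/8.60630 ≈ 635.12. Relative error (π(x) − x/ln(x)) / π(x) ≈ 11.91%; the approximation is known to undercount slightly (Li(x) is a better estimate).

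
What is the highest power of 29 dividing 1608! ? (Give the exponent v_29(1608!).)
v_29(1608!) = 56

Legendre's formula: v_p(n!) = Σ_{k ≥ 1} ⌊n / p^k⌋. For p = 29, n = 1608, the terms are:
  ⌊1608/29^1⌋ = ⌊1608/29⌋ = 55
  ⌊1608/29^2⌋ = ⌊1608/841⌋ = 1
(the next term ⌊1608/29^3⌋ = 0, terminating the sum). Summing: v_29(1608!) = 55 + 1 = 56.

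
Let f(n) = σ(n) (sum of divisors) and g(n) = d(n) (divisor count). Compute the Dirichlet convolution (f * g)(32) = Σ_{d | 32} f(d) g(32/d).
(σ * d)(32) = 219

Divisors of 32: [1, 2, 4, 8, 16, 32]. For each d | 32:
  d = 1: σ(1) · d(32/1) = 1 · 6 = 6
  d = 2: σ(2) · d(32/2) = 3 · 5 = 15
  d = 4: σ(4) · d(32/4) = 7 · 4 = 28
  d = 8: σ(8) · d(32/8) = 15 · 3 = 45
  d = 16: σ(16) · d(32/16) = 31 · 2 = 62
  d = 32: σ(32) · d(32/32) = 63 · 1 = 63
Summing: (σ * d)(32) = 6 + 15 + 28 + 45 + 62 + 63 = 219.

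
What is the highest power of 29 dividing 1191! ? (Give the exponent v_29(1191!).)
v_29(1191!) = 42

Legendre's formula: v_p(n!) = Σ_{k ≥ 1} ⌊n / p^k⌋. For p = 29, n = 1191, the terms are:
  ⌊1191/29^1⌋ = ⌊1191/29⌋ = 41
  ⌊1191/29^2⌋ = ⌊1191/841⌋ = 1
(the next term ⌊1191/29^3⌋ = 0, terminating the sum). Summing: v_29(1191!) = 41 + 1 = 42.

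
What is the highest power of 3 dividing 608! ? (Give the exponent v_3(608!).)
v_3(608!) = 300

Legendre's formula: v_p(n!) = Σ_{k ≥ 1} ⌊n / p^k⌋. For p = 3, n = 608, the terms are:
  ⌊608/3^1⌋ = ⌊608/3⌋ = 202
  ⌊608/3^2⌋ = ⌊608/9⌋ = 67
  ⌊608/3^3⌋ = ⌊608/27⌋ = 22
  ⌊608/3^4⌋ = ⌊608/81⌋ = 7
  ⌊608/3^5⌋ = ⌊608/243⌋ = 2
(the next term ⌊608/3^6⌋ = 0, terminating the sum). Summing: v_3(608!) = 202 + 67 + 22 + 7 + 2 = 300.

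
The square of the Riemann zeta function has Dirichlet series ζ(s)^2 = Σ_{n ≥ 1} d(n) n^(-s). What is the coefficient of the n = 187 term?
d(187) = 4

ζ(s)^2 = (Σ 1/m^s)(Σ 1/k^s). The coefficient of 1/n^s in the product is the number of ordered pairs (m, k) with mk = n, which equals d(n). For n = 187, divisors are [1, 11, 17, 187], so d(187) = 4.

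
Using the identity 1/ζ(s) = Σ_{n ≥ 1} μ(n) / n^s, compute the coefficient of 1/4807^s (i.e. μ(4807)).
μ(4807) = -1

Factor n = 4807 = 11 · 19 · 23. μ(n) = 0 if any exponent ≥ 2 (not squarefree); otherwise μ(n) = (−1)^{ω(n)} where ω(n) is the number of distinct prime factors. Applying: μ(4807) = -1.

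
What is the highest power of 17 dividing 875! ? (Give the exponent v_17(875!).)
v_17(875!) = 54

Legendre's formula: v_p(n!) = Σ_{k ≥ 1} ⌊n / p^k⌋. For p = 17, n = 875, the terms are:
  ⌊875/17^1⌋ = ⌊875/17⌋ = 51
  ⌊875/17^2⌋ = ⌊875/289⌋ = 3
(the next term ⌊875/17^3⌋ = 0, terminating the sum). Summing: v_17(875!) = 51 + 3 = 54.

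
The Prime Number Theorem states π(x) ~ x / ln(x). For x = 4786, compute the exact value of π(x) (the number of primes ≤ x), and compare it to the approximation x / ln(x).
π(4786) = 642;  x/ln(x) ≈ 564.82;  relative error ≈ 12.02%.

Directly count primes up to 4786: π(4786) = 642. The PNT approximation gives 4786/ln(4786) ≈ 4786/8.47345 ≈ 564.82. Relative error (π(x) − x/ln(x)) / π(x) ≈ 12.02%; the approximation is known to undercount slightly (Li(x) is a better estimate).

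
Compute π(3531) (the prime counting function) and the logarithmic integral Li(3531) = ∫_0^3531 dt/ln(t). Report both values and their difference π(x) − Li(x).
π(3531) = 493;  Li(3531) ≈ 508.40;  π(x) − Li(x) ≈ -15.40.

Direct count of primes ≤ 3531 gives π(3531) = 493. Numerical evaluation of the logarithmic integral gives Li(3531) ≈ 508.40. The difference π(x) − Li(x) ≈ -15.40 is typically negative for small/moderate x (Li(x) overestimates), though Littlewood's theorem shows this sign changes infinitely often.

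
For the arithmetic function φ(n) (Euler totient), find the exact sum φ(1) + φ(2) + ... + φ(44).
Σ_{n ≤ 44} φ(n) = 604

Compute φ(n) for each 1 ≤ n ≤ 44: φ(1) = 1, φ(2) = 1, φ(3) = 2, φ(4) = 2, φ(5) = 4, φ(6) = 2, φ(7) = 6, φ(8) = 4, φ(9) = 6, φ(10) = 4, φ(11) = 10, φ(12) = 4, φ(13) = 12, φ(14) = 6, φ(15) = 8, φ(16) = 8, φ(17) = 16, φ(18) = 6, φ(19) = 18, φ(20) = 8, φ(21) = 12, φ(22) = 10, φ(23) = 22, φ(24) = 8, φ(25) = 20, φ(26) = 12, φ(27) = 18, φ(28) = 12, φ(29) = 28, φ(30) = 8, φ(31) = 30, φ(32) = 16, φ(33) = 20, φ(34) = 16, φ(35) = 24, φ(36) = 12, φ(37) = 36, φ(38) = 18, φ(39) = 24, φ(40) = 16, φ(41) = 40, φ(42) = 12, φ(43) = 42, φ(44) = 20. Summing all 44 values: 604. (Average order: Σ_{n ≤ x} φ(n) ~ (3/π²) x². For x = 44, (3/π²)·44² ≈ 588.47.)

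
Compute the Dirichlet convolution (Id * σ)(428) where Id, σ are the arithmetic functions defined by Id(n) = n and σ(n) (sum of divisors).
(Id * σ)(428) = 3655

Divisors of 428: [1, 2, 4, 107, 214, 428]. For each d | 428:
  d = 1: Id(1) · σ(428/1) = 1 · 756 = 756
  d = 2: Id(2) · σ(428/2) = 2 · 324 = 648
  d = 4: Id(4) · σ(428/4) = 4 · 108 = 432
  d = 107: Id(107) · σ(428/107) = 107 · 7 = 749
  d = 214: Id(214) · σ(428/214) = 214 · 3 = 642
  d = 428: Id(428) · σ(428/428) = 428 · 1 = 428
Summing: (Id * σ)(428) = 756 + 648 + 432 + 749 + 642 + 428 = 3655.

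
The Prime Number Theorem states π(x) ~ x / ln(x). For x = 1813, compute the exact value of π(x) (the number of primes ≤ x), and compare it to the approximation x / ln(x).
π(1813) = 280;  x/ln(x) ≈ 241.65;  relative error ≈ 13.70%.

Directly count primes up to 1813: π(1813) = 280. The PNT approximation gives 1813/ln(1813) ≈ 1813/7.50274 ≈ 241.65. Relative error (π(x) − x/ln(x)) / π(x) ≈ 13.70%; the approximation is known to undercount slightly (Li(x) is a better estimate).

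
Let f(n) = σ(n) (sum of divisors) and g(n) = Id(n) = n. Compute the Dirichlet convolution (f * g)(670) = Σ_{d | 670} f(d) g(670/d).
(σ * Id)(670) = 7425

Divisors of 670: [1, 2, 5, 10, 67, 134, 335, 670]. For each d | 670:
  d = 1: σ(1) · Id(670/1) = 1 · 670 = 670
  d = 2: σ(2) · Id(670/2) = 3 · 335 = 1005
  d = 5: σ(5) · Id(670/5) = 6 · 134 = 804
  d = 10: σ(10) · Id(670/10) = 18 · 67 = 1206
  d = 67: σ(67) · Id(670/67) = 68 · 10 = 680
  d = 134: σ(134) · Id(670/134) = 204 · 5 = 1020
  d = 335: σ(335) · Id(670/335) = 408 · 2 = 816
  d = 670: σ(670) · Id(670/670) = 1224 · 1 = 1224
Summing: (σ * Id)(670) = 670 + 1005 + 804 + 1206 + 680 + 1020 + 816 + 1224 = 7425.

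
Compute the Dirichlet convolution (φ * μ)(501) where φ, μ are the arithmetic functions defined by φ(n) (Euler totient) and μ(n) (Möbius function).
(φ * μ)(501) = 165

Divisors of 501: [1, 3, 167, 501]. For each d | 501:
  d = 1: φ(1) · μ(501/1) = 1 · 1 = 1
  d = 3: φ(3) · μ(501/3) = 2 · -1 = -2
  d = 167: φ(167) · μ(501/167) = 166 · -1 = -166
  d = 501: φ(501) · μ(501/501) = 332 · 1 = 332
Summing: (φ * μ)(501) = 1 + -2 + -166 + 332 = 165.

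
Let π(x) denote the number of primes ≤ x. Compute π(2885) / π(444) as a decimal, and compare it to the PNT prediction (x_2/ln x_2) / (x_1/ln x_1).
π(2885)/π(444) = 417/86 ≈ 4.8488;  PNT prediction ≈ 4.9715.

π(444) = 86 and π(2885) = 417, so π(2885)/π(444) ≈ 4.8488. The PNT-predicted ratio is (2885/ln(2885)) / (444/ln(444)) ≈ 4.9715. The two agree to within a few percent, as expected.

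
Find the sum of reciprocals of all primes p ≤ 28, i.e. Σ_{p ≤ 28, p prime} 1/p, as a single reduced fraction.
Σ 1/p = 334406399/223092870

π(28) = 9, so the primes ≤ 28 are [2, 3, 5, 7, 11, 13, 17, 19, 23]. Summing 1/p over these primes: 334406399/223092870 ≈ 1.4990. Mertens estimate ln ln(28) + 0.2615 ≈ 1.4651.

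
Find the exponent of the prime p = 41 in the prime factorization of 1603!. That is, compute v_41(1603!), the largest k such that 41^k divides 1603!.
v_41(1603!) = 39

Legendre's formula: v_p(n!) = Σ_{k ≥ 1} ⌊n / p^k⌋. For p = 41, n = 1603, the terms are:
  ⌊1603/41^1⌋ = ⌊1603/41⌋ = 39
(the next term ⌊1603/41^2⌋ = 0, terminating the sum). Summing: v_41(1603!) = 39 = 39.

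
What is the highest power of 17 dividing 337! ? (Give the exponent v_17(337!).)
v_17(337!) = 20

Legendre's formula: v_p(n!) = Σ_{k ≥ 1} ⌊n / p^k⌋. For p = 17, n = 337, the terms are:
  ⌊337/17^1⌋ = ⌊337/17⌋ = 19
  ⌊337/17^2⌋ = ⌊337/289⌋ = 1
(the next term ⌊337/17^3⌋ = 0, terminating the sum). Summing: v_17(337!) = 19 + 1 = 20.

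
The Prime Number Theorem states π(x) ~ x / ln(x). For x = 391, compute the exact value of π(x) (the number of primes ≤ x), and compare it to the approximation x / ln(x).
π(391) = 77;  x/ln(x) ≈ 65.51;  relative error ≈ 14.92%.

Directly count primes up to 391: π(391) = 77. The PNT approximation gives 391/ln(391) ≈ 391/5.96871 ≈ 65.51. Relative error (π(x) − x/ln(x)) / π(x) ≈ 14.92%; the approximation is known to undercount slightly (Li(x) is a better estimate).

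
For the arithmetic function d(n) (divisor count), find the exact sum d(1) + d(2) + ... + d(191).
Σ_{n ≤ 191} d(n) = 1033

Compute d(n) for each 1 ≤ n ≤ 191: d(1) = 1, d(2) = 2, d(3) = 2, d(4) = 3, d(5) = 2, d(6) = 4, d(7) = 2, d(8) = 4, d(9) = 3, d(10) = 4, d(11) = 2, d(12) = 6, d(13) = 2, d(14) = 4, d(15) = 4, d(16) = 5, d(17) = 2, d(18) = 6, d(19) = 2, d(20) = 6, d(21) = 4, d(22) = 4, d(23) = 2, d(24) = 8, d(25) = 3, d(26) = 4, d(27) = 4, d(28) = 6, d(29) = 2, d(30) = 8, d(31) = 2, d(32) = 6, d(33) = 4, d(34) = 4, d(35) = 4, d(36) = 9, d(37) = 2, d(38) = 4, d(39) = 4, d(40) = 8, d(41) = 2, d(42) = 8, d(43) = 2, d(44) = 6, d(45) = 6, d(46) = 4, d(47) = 2, d(48) = 10, d(49) = 3, d(50) = 6, d(51) = 4, d(52) = 6, d(53) = 2, d(54) = 8, d(55) = 4, d(56) = 8, d(57) = 4, d(58) = 4, d(59) = 2, d(60) = 12, d(61) = 2, d(62) = 4, d(63) = 6, d(64) = 7, d(65) = 4, d(66) = 8, d(67) = 2, d(68) = 6, d(69) = 4, d(70) = 8, d(71) = 2, d(72) = 12, d(73) = 2, d(74) = 4, d(75) = 6, d(76) = 6, d(77) = 4, d(78) = 8, d(79) = 2, d(80) = 10, d(81) = 5, d(82) = 4, d(83) = 2, d(84) = 12, d(85) = 4, d(86) = 4, d(87) = 4, d(88) = 8, d(89) = 2, d(90) = 12, d(91) = 4, d(92) = 6, d(93) = 4, d(94) = 4, d(95) = 4, d(96) = 12, d(97) = 2, d(98) = 6, d(99) = 6, d(100) = 9, d(101) = 2, d(102) = 8, d(103) = 2, d(104) = 8, d(105) = 8, d(106) = 4, d(107) = 2, d(108) = 12, d(109) = 2, d(110) = 8, d(111) = 4, d(112) = 10, d(113) = 2, d(114) = 8, d(115) = 4, d(116) = 6, d(117) = 6, d(118) = 4, d(119) = 4, d(120) = 16, d(121) = 3, d(122) = 4, d(123) = 4, d(124) = 6, d(125) = 4, d(126) = 12, d(127) = 2, d(128) = 8, d(129) = 4, d(130) = 8, d(131) = 2, d(132) = 12, d(133) = 4, d(134) = 4, d(135) = 8, d(136) = 8, d(137) = 2, d(138) = 8, d(139) = 2, d(140) = 12, d(141) = 4, d(142) = 4, d(143) = 4, d(144) = 15, d(145) = 4, d(146) = 4, d(147) = 6, d(148) = 6, d(149) = 2, d(150) = 12, d(151) = 2, d(152) = 8, d(153) = 6, d(154) = 8, d(155) = 4, d(156) = 12, d(157) = 2, d(158) = 4, d(159) = 4, d(160) = 12, d(161) = 4, d(162) = 10, d(163) = 2, d(164) = 6, d(165) = 8, d(166) = 4, d(167) = 2, d(168) = 16, d(169) = 3, d(170) = 8, d(171) = 6, d(172) = 6, d(173) = 2, d(174) = 8, d(175) = 6, d(176) = 10, d(177) = 4, d(178) = 4, d(179) = 2, d(180) = 18, d(181) = 2, d(182) = 8, d(183) = 4, d(184) = 8, d(185) = 4, d(186) = 8, d(187) = 4, d(188) = 6, d(189) = 8, d(190) = 8, d(191) = 2. Summing all 191 values: 1033. (Dirichlet's divisor formula: Σ_{n ≤ x} d(n) = x ln(x) + (2γ − 1) x + O(√x). For x = 191, the asymptotic estimate is ≈ 1032.68.)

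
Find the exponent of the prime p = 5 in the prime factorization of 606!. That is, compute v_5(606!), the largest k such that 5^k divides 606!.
v_5(606!) = 149

Legendre's formula: v_p(n!) = Σ_{k ≥ 1} ⌊n / p^k⌋. For p = 5, n = 606, the terms are:
  ⌊606/5^1⌋ = ⌊606/5⌋ = 121
  ⌊606/5^2⌋ = ⌊606/25⌋ = 24
  ⌊606/5^3⌋ = ⌊606/125⌋ = 4
(the next term ⌊606/5^4⌋ = 0, terminating the sum). Summing: v_5(606!) = 121 + 24 + 4 = 149.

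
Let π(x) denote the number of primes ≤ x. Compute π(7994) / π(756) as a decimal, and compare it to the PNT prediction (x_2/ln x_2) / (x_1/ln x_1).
π(7994)/π(756) = 1007/133 ≈ 7.5714;  PNT prediction ≈ 7.7990.

π(756) = 133 and π(7994) = 1007, so π(7994)/π(756) ≈ 7.5714. The PNT-predicted ratio is (7994/ln(7994)) / (756/ln(756)) ≈ 7.7990. The two agree to within a few percent, as expected.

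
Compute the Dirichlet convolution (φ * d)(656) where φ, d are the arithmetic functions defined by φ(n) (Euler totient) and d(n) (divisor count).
(φ * d)(656) = 1302

Divisors of 656: [1, 2, 4, 8, 16, 41, 82, 164, 328, 656]. For each d | 656:
  d = 1: φ(1) · d(656/1) = 1 · 10 = 10
  d = 2: φ(2) · d(656/2) = 1 · 8 = 8
  d = 4: φ(4) · d(656/4) = 2 · 6 = 12
  d = 8: φ(8) · d(656/8) = 4 · 4 = 16
  d = 16: φ(16) · d(656/16) = 8 · 2 = 16
  d = 41: φ(41) · d(656/41) = 40 · 5 = 200
  d = 82: φ(82) · d(656/82) = 40 · 4 = 160
  d = 164: φ(164) · d(656/164) = 80 · 3 = 240
  d = 328: φ(328) · d(656/328) = 160 · 2 = 320
  d = 656: φ(656) · d(656/656) = 320 · 1 = 320
Summing: (φ * d)(656) = 10 + 8 + 12 + 16 + 16 + 200 + 160 + 240 + 320 + 320 = 1302.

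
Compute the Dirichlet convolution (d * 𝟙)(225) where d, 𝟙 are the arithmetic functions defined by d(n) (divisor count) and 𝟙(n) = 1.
(d * 𝟙)(225) = 36

Divisors of 225: [1, 3, 5, 9, 15, 25, 45, 75, 225]. For each d | 225:
  d = 1: d(1) · 𝟙(225/1) = 1 · 1 = 1
  d = 3: d(3) · 𝟙(225/3) = 2 · 1 = 2
  d = 5: d(5) · 𝟙(225/5) = 2 · 1 = 2
  d = 9: d(9) · 𝟙(225/9) = 3 · 1 = 3
  d = 15: d(15) · 𝟙(225/15) = 4 · 1 = 4
  d = 25: d(25) · 𝟙(225/25) = 3 · 1 = 3
  d = 45: d(45) · 𝟙(225/45) = 6 · 1 = 6
  d = 75: d(75) · 𝟙(225/75) = 6 · 1 = 6
  d = 225: d(225) · 𝟙(225/225) = 9 · 1 = 9
Summing: (d * 𝟙)(225) = 1 + 2 + 2 + 3 + 4 + 3 + 6 + 6 + 9 = 36.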